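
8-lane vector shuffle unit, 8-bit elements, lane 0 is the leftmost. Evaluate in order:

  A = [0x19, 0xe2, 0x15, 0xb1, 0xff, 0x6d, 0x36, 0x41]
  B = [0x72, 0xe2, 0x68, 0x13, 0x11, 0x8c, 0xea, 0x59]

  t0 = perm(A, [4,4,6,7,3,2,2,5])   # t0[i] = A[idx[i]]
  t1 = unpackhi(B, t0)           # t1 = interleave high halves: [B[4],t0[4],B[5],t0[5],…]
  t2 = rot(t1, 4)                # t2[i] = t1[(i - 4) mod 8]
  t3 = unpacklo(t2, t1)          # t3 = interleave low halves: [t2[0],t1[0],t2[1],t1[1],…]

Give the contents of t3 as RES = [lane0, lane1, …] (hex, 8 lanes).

RES = [0xea, 0x11, 0x15, 0xb1, 0x59, 0x8c, 0x6d, 0x15]

  t0: ff ff 36 41 b1 15 15 6d
  t1: 11 b1 8c 15 ea 15 59 6d
  t2: ea 15 59 6d 11 b1 8c 15
  t3: ea 11 15 b1 59 8c 6d 15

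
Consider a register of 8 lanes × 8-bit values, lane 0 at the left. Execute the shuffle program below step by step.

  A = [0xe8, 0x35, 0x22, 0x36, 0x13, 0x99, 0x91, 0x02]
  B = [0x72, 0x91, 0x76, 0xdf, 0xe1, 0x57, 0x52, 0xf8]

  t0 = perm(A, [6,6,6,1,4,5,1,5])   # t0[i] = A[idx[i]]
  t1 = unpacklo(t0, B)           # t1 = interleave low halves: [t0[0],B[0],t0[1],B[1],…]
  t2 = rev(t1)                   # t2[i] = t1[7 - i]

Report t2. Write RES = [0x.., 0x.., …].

  t0: 91 91 91 35 13 99 35 99
  t1: 91 72 91 91 91 76 35 df
  t2: df 35 76 91 91 91 72 91

RES = [0xdf, 0x35, 0x76, 0x91, 0x91, 0x91, 0x72, 0x91]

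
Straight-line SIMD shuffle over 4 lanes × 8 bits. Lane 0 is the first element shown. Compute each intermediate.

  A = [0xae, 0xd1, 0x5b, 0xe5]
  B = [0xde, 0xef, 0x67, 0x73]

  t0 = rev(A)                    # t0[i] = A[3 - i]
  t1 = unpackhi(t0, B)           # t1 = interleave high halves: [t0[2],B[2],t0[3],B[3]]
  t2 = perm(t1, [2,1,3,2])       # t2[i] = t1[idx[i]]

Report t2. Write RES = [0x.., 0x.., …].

RES = [ 0xae  0x67  0x73  0xae ]

t0 = [0xe5, 0x5b, 0xd1, 0xae]
t1 = [0xd1, 0x67, 0xae, 0x73]
t2 = [0xae, 0x67, 0x73, 0xae]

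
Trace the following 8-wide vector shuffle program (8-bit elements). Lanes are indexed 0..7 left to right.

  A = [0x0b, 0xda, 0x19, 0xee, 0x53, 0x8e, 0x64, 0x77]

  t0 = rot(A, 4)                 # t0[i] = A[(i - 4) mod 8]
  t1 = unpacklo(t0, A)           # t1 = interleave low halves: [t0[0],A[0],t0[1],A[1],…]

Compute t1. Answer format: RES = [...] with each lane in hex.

  t0: 53 8e 64 77 0b da 19 ee
  t1: 53 0b 8e da 64 19 77 ee

RES = [0x53, 0x0b, 0x8e, 0xda, 0x64, 0x19, 0x77, 0xee]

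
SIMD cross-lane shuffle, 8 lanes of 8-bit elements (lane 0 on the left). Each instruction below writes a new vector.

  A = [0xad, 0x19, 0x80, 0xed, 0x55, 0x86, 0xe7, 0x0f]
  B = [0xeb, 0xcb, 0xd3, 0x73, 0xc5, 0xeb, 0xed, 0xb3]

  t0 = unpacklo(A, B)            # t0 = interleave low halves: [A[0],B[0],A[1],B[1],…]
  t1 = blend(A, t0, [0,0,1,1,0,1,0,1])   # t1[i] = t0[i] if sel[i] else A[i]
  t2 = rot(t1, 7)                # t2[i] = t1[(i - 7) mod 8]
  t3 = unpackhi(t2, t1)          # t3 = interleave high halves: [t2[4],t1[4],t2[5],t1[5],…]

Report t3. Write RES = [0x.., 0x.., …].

RES = [ 0xd3  0x55  0xe7  0xd3  0x73  0xe7  0xad  0x73 ]

→ t0 |ad|eb|19|cb|80|d3|ed|73|
→ t1 |ad|19|19|cb|55|d3|e7|73|
→ t2 |19|19|cb|55|d3|e7|73|ad|
→ t3 |d3|55|e7|d3|73|e7|ad|73|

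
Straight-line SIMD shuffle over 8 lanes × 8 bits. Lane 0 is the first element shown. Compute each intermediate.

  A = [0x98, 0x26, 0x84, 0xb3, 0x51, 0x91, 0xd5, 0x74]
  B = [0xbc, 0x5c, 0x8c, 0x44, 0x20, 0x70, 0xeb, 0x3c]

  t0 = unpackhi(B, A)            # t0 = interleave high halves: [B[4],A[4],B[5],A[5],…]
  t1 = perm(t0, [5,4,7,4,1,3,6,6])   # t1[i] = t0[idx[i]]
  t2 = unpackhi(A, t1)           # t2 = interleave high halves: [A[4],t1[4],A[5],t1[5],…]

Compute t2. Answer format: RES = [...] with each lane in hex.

  t0: 20 51 70 91 eb d5 3c 74
  t1: d5 eb 74 eb 51 91 3c 3c
  t2: 51 51 91 91 d5 3c 74 3c

RES = [ 0x51  0x51  0x91  0x91  0xd5  0x3c  0x74  0x3c ]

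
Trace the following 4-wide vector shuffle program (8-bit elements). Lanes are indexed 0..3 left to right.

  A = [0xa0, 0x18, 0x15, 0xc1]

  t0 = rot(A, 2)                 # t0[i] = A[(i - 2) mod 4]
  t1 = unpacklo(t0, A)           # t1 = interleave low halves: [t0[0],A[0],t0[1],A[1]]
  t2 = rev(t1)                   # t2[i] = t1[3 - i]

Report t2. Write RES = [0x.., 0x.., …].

RES = [0x18, 0xc1, 0xa0, 0x15]

  t0: 15 c1 a0 18
  t1: 15 a0 c1 18
  t2: 18 c1 a0 15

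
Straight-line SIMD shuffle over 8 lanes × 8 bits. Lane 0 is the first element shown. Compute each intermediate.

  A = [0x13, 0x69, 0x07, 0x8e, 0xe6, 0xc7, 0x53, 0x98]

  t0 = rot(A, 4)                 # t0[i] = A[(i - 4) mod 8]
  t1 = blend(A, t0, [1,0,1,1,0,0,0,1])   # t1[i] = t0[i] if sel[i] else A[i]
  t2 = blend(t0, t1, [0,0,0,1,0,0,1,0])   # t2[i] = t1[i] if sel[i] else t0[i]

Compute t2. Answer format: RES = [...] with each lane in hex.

RES = [ 0xe6  0xc7  0x53  0x98  0x13  0x69  0x53  0x8e ]

  t0: e6 c7 53 98 13 69 07 8e
  t1: e6 69 53 98 e6 c7 53 8e
  t2: e6 c7 53 98 13 69 53 8e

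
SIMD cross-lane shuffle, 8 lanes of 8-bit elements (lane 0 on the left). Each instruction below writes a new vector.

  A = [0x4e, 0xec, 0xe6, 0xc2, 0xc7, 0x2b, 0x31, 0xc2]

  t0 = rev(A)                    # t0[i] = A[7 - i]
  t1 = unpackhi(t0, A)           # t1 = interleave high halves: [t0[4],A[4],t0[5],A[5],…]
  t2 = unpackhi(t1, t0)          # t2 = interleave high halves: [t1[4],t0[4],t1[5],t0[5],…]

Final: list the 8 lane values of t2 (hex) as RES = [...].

RES = [ 0xec  0xc2  0x31  0xe6  0x4e  0xec  0xc2  0x4e ]

  t0: c2 31 2b c7 c2 e6 ec 4e
  t1: c2 c7 e6 2b ec 31 4e c2
  t2: ec c2 31 e6 4e ec c2 4e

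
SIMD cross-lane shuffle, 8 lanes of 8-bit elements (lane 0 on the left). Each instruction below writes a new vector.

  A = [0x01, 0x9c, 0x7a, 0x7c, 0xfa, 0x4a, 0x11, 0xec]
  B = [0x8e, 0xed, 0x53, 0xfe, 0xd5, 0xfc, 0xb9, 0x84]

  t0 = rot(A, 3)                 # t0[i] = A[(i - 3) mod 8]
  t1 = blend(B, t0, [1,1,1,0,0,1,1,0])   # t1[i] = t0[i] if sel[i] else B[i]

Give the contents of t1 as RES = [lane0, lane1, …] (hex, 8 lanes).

→ t0 |4a|11|ec|01|9c|7a|7c|fa|
→ t1 |4a|11|ec|fe|d5|7a|7c|84|

RES = [ 0x4a  0x11  0xec  0xfe  0xd5  0x7a  0x7c  0x84 ]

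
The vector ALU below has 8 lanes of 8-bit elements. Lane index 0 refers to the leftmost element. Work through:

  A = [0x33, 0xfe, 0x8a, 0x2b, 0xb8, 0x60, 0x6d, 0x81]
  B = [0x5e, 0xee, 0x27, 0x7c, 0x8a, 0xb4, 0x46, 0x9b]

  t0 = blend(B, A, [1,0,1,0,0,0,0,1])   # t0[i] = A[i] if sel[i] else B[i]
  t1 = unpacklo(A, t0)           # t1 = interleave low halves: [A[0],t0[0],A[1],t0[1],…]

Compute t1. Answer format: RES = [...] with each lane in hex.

→ t0 |33|ee|8a|7c|8a|b4|46|81|
→ t1 |33|33|fe|ee|8a|8a|2b|7c|

RES = [0x33, 0x33, 0xfe, 0xee, 0x8a, 0x8a, 0x2b, 0x7c]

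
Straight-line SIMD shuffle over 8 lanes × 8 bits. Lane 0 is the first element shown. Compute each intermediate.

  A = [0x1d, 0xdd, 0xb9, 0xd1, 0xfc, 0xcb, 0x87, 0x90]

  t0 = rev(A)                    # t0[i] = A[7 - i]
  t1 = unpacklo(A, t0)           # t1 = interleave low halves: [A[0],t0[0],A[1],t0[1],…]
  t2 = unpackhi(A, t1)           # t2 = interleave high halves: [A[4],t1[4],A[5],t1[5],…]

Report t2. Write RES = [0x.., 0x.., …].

RES = [ 0xfc  0xb9  0xcb  0xcb  0x87  0xd1  0x90  0xfc ]

  t0: 90 87 cb fc d1 b9 dd 1d
  t1: 1d 90 dd 87 b9 cb d1 fc
  t2: fc b9 cb cb 87 d1 90 fc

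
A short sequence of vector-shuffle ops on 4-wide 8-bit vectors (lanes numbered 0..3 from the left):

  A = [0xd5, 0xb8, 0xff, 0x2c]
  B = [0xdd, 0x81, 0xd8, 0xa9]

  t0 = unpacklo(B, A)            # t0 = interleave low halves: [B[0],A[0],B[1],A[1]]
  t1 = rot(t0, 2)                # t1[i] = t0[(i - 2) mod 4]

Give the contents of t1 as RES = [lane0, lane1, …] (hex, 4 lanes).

t0 = [0xdd, 0xd5, 0x81, 0xb8]
t1 = [0x81, 0xb8, 0xdd, 0xd5]

RES = [ 0x81  0xb8  0xdd  0xd5 ]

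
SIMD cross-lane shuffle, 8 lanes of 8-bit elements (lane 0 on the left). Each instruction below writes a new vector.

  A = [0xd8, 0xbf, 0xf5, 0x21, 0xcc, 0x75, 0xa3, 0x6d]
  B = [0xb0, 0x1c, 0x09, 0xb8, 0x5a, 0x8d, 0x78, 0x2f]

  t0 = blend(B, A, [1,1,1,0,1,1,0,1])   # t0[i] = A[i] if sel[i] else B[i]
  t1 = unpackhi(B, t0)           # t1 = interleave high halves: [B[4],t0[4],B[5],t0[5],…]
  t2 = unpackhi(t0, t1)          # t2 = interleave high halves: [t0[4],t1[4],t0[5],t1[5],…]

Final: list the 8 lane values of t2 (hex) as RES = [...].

RES = [ 0xcc  0x78  0x75  0x78  0x78  0x2f  0x6d  0x6d ]

t0 = [0xd8, 0xbf, 0xf5, 0xb8, 0xcc, 0x75, 0x78, 0x6d]
t1 = [0x5a, 0xcc, 0x8d, 0x75, 0x78, 0x78, 0x2f, 0x6d]
t2 = [0xcc, 0x78, 0x75, 0x78, 0x78, 0x2f, 0x6d, 0x6d]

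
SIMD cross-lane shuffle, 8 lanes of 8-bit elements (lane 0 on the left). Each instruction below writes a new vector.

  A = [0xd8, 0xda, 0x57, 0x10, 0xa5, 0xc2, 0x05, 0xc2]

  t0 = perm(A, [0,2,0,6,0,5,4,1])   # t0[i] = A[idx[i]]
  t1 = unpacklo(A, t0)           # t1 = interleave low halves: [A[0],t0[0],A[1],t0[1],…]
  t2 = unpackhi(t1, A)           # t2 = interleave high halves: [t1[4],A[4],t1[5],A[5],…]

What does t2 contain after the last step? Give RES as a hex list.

  t0: d8 57 d8 05 d8 c2 a5 da
  t1: d8 d8 da 57 57 d8 10 05
  t2: 57 a5 d8 c2 10 05 05 c2

RES = [ 0x57  0xa5  0xd8  0xc2  0x10  0x05  0x05  0xc2 ]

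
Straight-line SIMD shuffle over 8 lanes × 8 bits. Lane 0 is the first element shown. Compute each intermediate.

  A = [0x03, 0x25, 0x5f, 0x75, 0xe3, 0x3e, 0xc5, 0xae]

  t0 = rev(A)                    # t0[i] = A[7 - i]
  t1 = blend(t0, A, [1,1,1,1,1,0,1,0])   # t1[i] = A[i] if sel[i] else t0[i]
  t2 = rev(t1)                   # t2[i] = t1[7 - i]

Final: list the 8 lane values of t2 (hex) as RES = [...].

→ t0 |ae|c5|3e|e3|75|5f|25|03|
→ t1 |03|25|5f|75|e3|5f|c5|03|
→ t2 |03|c5|5f|e3|75|5f|25|03|

RES = [0x03, 0xc5, 0x5f, 0xe3, 0x75, 0x5f, 0x25, 0x03]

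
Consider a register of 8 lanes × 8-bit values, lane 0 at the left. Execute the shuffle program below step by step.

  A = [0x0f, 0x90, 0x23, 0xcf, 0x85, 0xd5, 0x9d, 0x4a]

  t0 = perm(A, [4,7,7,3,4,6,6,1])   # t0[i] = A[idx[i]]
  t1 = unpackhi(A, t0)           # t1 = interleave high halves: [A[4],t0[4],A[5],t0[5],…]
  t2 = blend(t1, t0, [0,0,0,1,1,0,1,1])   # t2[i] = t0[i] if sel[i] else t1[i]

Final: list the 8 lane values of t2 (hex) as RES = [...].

RES = [0x85, 0x85, 0xd5, 0xcf, 0x85, 0x9d, 0x9d, 0x90]

t0 = [0x85, 0x4a, 0x4a, 0xcf, 0x85, 0x9d, 0x9d, 0x90]
t1 = [0x85, 0x85, 0xd5, 0x9d, 0x9d, 0x9d, 0x4a, 0x90]
t2 = [0x85, 0x85, 0xd5, 0xcf, 0x85, 0x9d, 0x9d, 0x90]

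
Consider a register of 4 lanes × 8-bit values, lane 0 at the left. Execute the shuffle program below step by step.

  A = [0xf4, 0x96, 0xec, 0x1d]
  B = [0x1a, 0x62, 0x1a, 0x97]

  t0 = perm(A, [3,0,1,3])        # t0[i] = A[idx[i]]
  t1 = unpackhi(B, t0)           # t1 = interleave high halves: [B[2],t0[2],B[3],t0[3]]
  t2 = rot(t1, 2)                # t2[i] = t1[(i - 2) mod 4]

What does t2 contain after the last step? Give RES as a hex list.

t0 = [0x1d, 0xf4, 0x96, 0x1d]
t1 = [0x1a, 0x96, 0x97, 0x1d]
t2 = [0x97, 0x1d, 0x1a, 0x96]

RES = [0x97, 0x1d, 0x1a, 0x96]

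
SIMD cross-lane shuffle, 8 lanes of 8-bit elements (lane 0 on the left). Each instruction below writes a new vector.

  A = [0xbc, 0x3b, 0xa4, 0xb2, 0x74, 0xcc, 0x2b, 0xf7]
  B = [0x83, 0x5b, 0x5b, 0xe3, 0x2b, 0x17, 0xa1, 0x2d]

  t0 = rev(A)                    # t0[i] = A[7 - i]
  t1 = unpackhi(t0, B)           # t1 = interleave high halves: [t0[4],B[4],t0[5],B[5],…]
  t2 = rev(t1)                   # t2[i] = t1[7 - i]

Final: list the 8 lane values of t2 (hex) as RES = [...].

RES = [ 0x2d  0xbc  0xa1  0x3b  0x17  0xa4  0x2b  0xb2 ]

→ t0 |f7|2b|cc|74|b2|a4|3b|bc|
→ t1 |b2|2b|a4|17|3b|a1|bc|2d|
→ t2 |2d|bc|a1|3b|17|a4|2b|b2|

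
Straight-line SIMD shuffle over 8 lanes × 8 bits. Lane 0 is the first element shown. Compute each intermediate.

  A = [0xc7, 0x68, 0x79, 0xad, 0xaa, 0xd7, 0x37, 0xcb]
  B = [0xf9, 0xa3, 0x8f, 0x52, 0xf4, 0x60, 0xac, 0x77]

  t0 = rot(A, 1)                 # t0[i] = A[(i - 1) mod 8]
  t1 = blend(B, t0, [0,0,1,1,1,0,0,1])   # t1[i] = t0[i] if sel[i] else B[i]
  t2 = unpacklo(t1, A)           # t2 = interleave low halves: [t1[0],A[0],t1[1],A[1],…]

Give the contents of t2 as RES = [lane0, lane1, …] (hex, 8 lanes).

RES = [ 0xf9  0xc7  0xa3  0x68  0x68  0x79  0x79  0xad ]

→ t0 |cb|c7|68|79|ad|aa|d7|37|
→ t1 |f9|a3|68|79|ad|60|ac|37|
→ t2 |f9|c7|a3|68|68|79|79|ad|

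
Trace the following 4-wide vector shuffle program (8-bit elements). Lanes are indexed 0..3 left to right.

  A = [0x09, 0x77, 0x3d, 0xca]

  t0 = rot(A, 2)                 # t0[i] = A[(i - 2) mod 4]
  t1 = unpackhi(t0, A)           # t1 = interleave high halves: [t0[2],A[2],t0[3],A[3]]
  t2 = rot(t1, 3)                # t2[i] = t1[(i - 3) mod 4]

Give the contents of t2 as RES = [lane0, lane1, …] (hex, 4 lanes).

RES = [0x3d, 0x77, 0xca, 0x09]

  t0: 3d ca 09 77
  t1: 09 3d 77 ca
  t2: 3d 77 ca 09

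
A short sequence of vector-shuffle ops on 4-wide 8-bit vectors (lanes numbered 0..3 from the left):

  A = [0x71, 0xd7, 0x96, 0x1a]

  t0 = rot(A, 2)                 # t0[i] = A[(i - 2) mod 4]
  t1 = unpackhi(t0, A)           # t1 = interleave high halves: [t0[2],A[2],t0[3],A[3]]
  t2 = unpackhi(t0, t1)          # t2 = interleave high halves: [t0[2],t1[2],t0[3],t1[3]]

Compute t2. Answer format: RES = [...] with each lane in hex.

RES = [ 0x71  0xd7  0xd7  0x1a ]

t0 = [0x96, 0x1a, 0x71, 0xd7]
t1 = [0x71, 0x96, 0xd7, 0x1a]
t2 = [0x71, 0xd7, 0xd7, 0x1a]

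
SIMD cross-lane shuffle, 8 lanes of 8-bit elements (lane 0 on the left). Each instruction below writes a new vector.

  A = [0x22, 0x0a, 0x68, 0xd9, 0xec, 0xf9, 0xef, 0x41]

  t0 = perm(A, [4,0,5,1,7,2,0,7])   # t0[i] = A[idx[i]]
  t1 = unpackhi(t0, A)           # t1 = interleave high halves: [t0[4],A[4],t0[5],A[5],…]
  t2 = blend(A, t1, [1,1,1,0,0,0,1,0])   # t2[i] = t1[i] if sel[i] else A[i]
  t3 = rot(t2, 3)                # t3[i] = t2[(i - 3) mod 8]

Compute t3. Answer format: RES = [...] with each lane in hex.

RES = [ 0xf9  0x41  0x41  0x41  0xec  0x68  0xd9  0xec ]

→ t0 |ec|22|f9|0a|41|68|22|41|
→ t1 |41|ec|68|f9|22|ef|41|41|
→ t2 |41|ec|68|d9|ec|f9|41|41|
→ t3 |f9|41|41|41|ec|68|d9|ec|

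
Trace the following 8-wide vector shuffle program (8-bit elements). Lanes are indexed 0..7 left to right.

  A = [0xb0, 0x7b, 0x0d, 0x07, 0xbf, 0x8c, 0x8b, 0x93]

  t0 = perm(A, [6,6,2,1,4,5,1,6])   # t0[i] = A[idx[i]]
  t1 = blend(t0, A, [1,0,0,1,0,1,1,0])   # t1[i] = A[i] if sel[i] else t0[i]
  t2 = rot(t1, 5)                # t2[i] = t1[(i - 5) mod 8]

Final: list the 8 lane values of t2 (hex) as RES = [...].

RES = [ 0x07  0xbf  0x8c  0x8b  0x8b  0xb0  0x8b  0x0d ]

→ t0 |8b|8b|0d|7b|bf|8c|7b|8b|
→ t1 |b0|8b|0d|07|bf|8c|8b|8b|
→ t2 |07|bf|8c|8b|8b|b0|8b|0d|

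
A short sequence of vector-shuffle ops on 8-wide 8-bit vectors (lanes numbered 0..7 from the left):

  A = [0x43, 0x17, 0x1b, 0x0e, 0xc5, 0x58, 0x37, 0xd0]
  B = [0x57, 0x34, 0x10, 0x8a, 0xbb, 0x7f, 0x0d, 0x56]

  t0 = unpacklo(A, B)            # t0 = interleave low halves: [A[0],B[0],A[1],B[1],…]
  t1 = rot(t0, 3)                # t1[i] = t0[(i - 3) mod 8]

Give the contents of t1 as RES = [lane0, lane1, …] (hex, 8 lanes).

t0 = [0x43, 0x57, 0x17, 0x34, 0x1b, 0x10, 0x0e, 0x8a]
t1 = [0x10, 0x0e, 0x8a, 0x43, 0x57, 0x17, 0x34, 0x1b]

RES = [0x10, 0x0e, 0x8a, 0x43, 0x57, 0x17, 0x34, 0x1b]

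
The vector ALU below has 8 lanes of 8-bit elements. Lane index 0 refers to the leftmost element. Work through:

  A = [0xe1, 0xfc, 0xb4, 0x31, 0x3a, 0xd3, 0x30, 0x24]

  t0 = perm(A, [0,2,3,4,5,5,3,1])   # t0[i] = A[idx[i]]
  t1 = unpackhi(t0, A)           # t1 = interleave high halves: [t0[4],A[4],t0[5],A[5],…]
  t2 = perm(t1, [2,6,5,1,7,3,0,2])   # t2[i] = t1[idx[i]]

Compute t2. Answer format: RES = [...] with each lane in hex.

RES = [ 0xd3  0xfc  0x30  0x3a  0x24  0xd3  0xd3  0xd3 ]

  t0: e1 b4 31 3a d3 d3 31 fc
  t1: d3 3a d3 d3 31 30 fc 24
  t2: d3 fc 30 3a 24 d3 d3 d3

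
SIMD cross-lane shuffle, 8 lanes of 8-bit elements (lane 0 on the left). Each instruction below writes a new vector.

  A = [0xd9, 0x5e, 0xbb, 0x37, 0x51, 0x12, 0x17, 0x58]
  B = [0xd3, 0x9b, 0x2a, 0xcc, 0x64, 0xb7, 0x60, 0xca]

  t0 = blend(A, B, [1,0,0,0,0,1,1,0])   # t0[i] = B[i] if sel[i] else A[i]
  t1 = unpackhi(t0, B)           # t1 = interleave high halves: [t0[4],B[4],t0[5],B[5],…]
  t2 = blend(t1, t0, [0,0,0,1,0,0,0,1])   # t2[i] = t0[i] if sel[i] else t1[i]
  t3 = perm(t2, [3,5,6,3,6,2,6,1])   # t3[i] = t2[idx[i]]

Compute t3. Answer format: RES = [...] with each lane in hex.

  t0: d3 5e bb 37 51 b7 60 58
  t1: 51 64 b7 b7 60 60 58 ca
  t2: 51 64 b7 37 60 60 58 58
  t3: 37 60 58 37 58 b7 58 64

RES = [0x37, 0x60, 0x58, 0x37, 0x58, 0xb7, 0x58, 0x64]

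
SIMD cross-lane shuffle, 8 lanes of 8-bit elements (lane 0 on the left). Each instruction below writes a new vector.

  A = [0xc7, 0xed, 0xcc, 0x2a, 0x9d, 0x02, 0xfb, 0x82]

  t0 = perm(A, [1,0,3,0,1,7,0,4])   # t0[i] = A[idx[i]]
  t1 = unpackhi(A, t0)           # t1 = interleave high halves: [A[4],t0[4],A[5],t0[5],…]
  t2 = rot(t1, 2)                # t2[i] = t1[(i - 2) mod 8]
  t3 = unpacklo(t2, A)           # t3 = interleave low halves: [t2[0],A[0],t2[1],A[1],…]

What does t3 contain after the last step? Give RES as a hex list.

RES = [ 0x82  0xc7  0x9d  0xed  0x9d  0xcc  0xed  0x2a ]

→ t0 |ed|c7|2a|c7|ed|82|c7|9d|
→ t1 |9d|ed|02|82|fb|c7|82|9d|
→ t2 |82|9d|9d|ed|02|82|fb|c7|
→ t3 |82|c7|9d|ed|9d|cc|ed|2a|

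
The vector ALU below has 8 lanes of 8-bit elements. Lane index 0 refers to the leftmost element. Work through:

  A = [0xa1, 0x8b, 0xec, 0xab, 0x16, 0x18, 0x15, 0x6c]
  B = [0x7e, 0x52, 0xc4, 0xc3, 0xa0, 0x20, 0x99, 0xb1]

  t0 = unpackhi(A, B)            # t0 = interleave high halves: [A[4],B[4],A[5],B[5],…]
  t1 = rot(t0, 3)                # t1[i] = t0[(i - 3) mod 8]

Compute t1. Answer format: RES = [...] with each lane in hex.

→ t0 |16|a0|18|20|15|99|6c|b1|
→ t1 |99|6c|b1|16|a0|18|20|15|

RES = [0x99, 0x6c, 0xb1, 0x16, 0xa0, 0x18, 0x20, 0x15]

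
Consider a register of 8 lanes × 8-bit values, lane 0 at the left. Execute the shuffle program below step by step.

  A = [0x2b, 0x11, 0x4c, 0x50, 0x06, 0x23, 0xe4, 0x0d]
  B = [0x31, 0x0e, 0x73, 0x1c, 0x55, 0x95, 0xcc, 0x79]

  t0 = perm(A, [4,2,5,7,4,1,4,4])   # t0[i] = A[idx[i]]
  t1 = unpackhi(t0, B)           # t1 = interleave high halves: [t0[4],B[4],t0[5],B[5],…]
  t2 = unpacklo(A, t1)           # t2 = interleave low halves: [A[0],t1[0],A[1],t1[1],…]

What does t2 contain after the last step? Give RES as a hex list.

RES = [ 0x2b  0x06  0x11  0x55  0x4c  0x11  0x50  0x95 ]

→ t0 |06|4c|23|0d|06|11|06|06|
→ t1 |06|55|11|95|06|cc|06|79|
→ t2 |2b|06|11|55|4c|11|50|95|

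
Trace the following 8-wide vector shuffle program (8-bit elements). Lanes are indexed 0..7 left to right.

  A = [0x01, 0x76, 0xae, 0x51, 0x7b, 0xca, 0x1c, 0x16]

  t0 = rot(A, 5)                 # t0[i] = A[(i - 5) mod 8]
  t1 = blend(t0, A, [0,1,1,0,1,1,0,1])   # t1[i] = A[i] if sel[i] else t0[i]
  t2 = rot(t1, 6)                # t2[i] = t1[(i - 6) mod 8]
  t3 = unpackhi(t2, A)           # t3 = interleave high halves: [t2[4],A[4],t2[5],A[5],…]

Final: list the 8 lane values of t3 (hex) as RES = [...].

→ t0 |51|7b|ca|1c|16|01|76|ae|
→ t1 |51|76|ae|1c|7b|ca|76|16|
→ t2 |ae|1c|7b|ca|76|16|51|76|
→ t3 |76|7b|16|ca|51|1c|76|16|

RES = [ 0x76  0x7b  0x16  0xca  0x51  0x1c  0x76  0x16 ]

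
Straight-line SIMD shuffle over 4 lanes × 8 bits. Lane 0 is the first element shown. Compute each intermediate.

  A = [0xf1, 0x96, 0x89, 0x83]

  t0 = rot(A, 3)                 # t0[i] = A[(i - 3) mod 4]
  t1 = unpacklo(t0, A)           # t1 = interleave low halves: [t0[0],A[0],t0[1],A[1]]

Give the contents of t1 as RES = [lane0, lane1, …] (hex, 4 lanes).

RES = [0x96, 0xf1, 0x89, 0x96]

→ t0 |96|89|83|f1|
→ t1 |96|f1|89|96|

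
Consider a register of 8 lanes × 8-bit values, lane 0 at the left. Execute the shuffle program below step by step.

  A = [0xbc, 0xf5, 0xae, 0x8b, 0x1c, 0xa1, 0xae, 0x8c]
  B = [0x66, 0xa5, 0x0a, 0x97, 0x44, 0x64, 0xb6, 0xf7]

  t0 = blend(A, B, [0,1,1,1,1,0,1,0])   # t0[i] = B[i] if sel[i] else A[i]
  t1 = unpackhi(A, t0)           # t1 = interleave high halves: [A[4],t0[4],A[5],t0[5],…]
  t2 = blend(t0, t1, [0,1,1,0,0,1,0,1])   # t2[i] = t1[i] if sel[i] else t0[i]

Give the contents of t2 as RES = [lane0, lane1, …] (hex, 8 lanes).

RES = [0xbc, 0x44, 0xa1, 0x97, 0x44, 0xb6, 0xb6, 0x8c]

→ t0 |bc|a5|0a|97|44|a1|b6|8c|
→ t1 |1c|44|a1|a1|ae|b6|8c|8c|
→ t2 |bc|44|a1|97|44|b6|b6|8c|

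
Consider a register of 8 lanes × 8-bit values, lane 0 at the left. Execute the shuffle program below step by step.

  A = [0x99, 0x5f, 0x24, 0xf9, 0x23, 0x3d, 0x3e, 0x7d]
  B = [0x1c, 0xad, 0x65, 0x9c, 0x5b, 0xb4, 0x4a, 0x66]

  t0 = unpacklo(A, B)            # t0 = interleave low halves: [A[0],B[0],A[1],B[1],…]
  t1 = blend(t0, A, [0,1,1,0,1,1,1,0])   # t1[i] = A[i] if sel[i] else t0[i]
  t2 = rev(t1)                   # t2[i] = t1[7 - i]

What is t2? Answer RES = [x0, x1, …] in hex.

RES = [ 0x9c  0x3e  0x3d  0x23  0xad  0x24  0x5f  0x99 ]

  t0: 99 1c 5f ad 24 65 f9 9c
  t1: 99 5f 24 ad 23 3d 3e 9c
  t2: 9c 3e 3d 23 ad 24 5f 99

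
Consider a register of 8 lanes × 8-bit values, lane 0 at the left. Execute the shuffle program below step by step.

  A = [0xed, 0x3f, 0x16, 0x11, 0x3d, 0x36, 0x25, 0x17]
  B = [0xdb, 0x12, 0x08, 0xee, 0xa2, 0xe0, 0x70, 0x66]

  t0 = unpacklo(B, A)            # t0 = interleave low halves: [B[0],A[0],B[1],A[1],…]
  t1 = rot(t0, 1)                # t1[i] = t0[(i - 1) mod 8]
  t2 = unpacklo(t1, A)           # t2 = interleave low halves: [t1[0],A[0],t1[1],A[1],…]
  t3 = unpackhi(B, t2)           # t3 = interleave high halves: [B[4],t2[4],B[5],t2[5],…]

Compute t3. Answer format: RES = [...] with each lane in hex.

  t0: db ed 12 3f 08 16 ee 11
  t1: 11 db ed 12 3f 08 16 ee
  t2: 11 ed db 3f ed 16 12 11
  t3: a2 ed e0 16 70 12 66 11

RES = [ 0xa2  0xed  0xe0  0x16  0x70  0x12  0x66  0x11 ]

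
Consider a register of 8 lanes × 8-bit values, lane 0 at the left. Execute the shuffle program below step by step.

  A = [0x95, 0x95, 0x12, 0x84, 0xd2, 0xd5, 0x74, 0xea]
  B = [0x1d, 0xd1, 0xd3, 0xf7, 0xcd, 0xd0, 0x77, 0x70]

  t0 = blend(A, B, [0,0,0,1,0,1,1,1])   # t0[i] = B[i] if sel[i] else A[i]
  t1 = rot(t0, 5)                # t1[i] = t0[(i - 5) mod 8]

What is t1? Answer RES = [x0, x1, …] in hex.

  t0: 95 95 12 f7 d2 d0 77 70
  t1: f7 d2 d0 77 70 95 95 12

RES = [ 0xf7  0xd2  0xd0  0x77  0x70  0x95  0x95  0x12 ]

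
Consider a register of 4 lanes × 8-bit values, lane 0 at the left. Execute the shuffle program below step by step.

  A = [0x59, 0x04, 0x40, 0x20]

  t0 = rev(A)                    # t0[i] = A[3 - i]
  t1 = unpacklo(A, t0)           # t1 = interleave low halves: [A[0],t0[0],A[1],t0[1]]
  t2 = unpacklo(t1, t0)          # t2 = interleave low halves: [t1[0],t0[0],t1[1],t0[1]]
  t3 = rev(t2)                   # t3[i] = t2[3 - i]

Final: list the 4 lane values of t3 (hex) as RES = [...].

→ t0 |20|40|04|59|
→ t1 |59|20|04|40|
→ t2 |59|20|20|40|
→ t3 |40|20|20|59|

RES = [0x40, 0x20, 0x20, 0x59]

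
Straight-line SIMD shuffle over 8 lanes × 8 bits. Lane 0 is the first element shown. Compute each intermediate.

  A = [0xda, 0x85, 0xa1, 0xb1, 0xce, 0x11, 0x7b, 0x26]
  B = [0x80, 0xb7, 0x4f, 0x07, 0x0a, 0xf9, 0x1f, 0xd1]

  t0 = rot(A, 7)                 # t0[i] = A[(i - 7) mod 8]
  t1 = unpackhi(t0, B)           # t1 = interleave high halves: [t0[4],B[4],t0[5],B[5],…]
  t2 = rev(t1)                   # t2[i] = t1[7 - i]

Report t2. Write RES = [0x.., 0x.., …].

RES = [0xd1, 0xda, 0x1f, 0x26, 0xf9, 0x7b, 0x0a, 0x11]

t0 = [0x85, 0xa1, 0xb1, 0xce, 0x11, 0x7b, 0x26, 0xda]
t1 = [0x11, 0x0a, 0x7b, 0xf9, 0x26, 0x1f, 0xda, 0xd1]
t2 = [0xd1, 0xda, 0x1f, 0x26, 0xf9, 0x7b, 0x0a, 0x11]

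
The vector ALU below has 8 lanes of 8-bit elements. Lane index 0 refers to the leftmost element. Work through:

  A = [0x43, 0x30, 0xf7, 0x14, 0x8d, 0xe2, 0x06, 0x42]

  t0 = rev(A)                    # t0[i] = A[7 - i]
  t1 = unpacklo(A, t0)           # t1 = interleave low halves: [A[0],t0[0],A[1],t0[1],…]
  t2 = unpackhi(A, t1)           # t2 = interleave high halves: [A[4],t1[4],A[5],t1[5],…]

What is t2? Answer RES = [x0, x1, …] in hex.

RES = [0x8d, 0xf7, 0xe2, 0xe2, 0x06, 0x14, 0x42, 0x8d]

t0 = [0x42, 0x06, 0xe2, 0x8d, 0x14, 0xf7, 0x30, 0x43]
t1 = [0x43, 0x42, 0x30, 0x06, 0xf7, 0xe2, 0x14, 0x8d]
t2 = [0x8d, 0xf7, 0xe2, 0xe2, 0x06, 0x14, 0x42, 0x8d]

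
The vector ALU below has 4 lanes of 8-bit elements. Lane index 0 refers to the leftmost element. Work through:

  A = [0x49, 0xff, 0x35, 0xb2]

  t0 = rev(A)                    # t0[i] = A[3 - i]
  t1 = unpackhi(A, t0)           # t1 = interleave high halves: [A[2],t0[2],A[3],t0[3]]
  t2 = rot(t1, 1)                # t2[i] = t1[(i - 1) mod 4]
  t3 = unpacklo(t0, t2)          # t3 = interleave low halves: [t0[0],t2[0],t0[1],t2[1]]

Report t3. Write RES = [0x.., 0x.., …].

RES = [ 0xb2  0x49  0x35  0x35 ]

t0 = [0xb2, 0x35, 0xff, 0x49]
t1 = [0x35, 0xff, 0xb2, 0x49]
t2 = [0x49, 0x35, 0xff, 0xb2]
t3 = [0xb2, 0x49, 0x35, 0x35]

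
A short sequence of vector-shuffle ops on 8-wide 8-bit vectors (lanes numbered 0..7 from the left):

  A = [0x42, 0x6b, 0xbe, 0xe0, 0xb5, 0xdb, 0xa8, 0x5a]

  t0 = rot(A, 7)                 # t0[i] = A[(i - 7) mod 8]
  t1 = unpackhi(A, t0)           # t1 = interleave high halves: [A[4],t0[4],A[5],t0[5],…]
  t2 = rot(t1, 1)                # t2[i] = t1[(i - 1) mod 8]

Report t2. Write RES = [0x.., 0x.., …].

t0 = [0x6b, 0xbe, 0xe0, 0xb5, 0xdb, 0xa8, 0x5a, 0x42]
t1 = [0xb5, 0xdb, 0xdb, 0xa8, 0xa8, 0x5a, 0x5a, 0x42]
t2 = [0x42, 0xb5, 0xdb, 0xdb, 0xa8, 0xa8, 0x5a, 0x5a]

RES = [ 0x42  0xb5  0xdb  0xdb  0xa8  0xa8  0x5a  0x5a ]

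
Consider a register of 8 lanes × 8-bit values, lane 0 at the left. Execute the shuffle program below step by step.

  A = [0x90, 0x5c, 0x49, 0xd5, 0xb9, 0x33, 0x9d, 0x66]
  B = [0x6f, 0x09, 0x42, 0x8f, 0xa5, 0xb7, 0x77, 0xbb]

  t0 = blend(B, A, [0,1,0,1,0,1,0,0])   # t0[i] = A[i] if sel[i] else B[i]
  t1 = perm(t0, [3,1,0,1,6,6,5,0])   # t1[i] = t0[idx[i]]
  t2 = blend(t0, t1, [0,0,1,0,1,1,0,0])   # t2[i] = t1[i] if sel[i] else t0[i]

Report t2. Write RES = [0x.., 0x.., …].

RES = [ 0x6f  0x5c  0x6f  0xd5  0x77  0x77  0x77  0xbb ]

→ t0 |6f|5c|42|d5|a5|33|77|bb|
→ t1 |d5|5c|6f|5c|77|77|33|6f|
→ t2 |6f|5c|6f|d5|77|77|77|bb|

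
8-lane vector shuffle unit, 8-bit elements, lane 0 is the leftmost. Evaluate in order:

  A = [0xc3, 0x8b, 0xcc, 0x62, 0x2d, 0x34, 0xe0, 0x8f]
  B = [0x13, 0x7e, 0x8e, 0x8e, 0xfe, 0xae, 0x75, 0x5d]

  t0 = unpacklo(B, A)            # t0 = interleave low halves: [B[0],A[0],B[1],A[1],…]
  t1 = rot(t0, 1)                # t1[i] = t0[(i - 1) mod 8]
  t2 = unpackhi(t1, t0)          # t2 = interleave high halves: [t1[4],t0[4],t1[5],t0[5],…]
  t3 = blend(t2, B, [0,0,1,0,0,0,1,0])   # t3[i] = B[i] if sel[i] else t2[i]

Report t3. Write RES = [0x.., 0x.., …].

RES = [ 0x8b  0x8e  0x8e  0xcc  0xcc  0x8e  0x75  0x62 ]

  t0: 13 c3 7e 8b 8e cc 8e 62
  t1: 62 13 c3 7e 8b 8e cc 8e
  t2: 8b 8e 8e cc cc 8e 8e 62
  t3: 8b 8e 8e cc cc 8e 75 62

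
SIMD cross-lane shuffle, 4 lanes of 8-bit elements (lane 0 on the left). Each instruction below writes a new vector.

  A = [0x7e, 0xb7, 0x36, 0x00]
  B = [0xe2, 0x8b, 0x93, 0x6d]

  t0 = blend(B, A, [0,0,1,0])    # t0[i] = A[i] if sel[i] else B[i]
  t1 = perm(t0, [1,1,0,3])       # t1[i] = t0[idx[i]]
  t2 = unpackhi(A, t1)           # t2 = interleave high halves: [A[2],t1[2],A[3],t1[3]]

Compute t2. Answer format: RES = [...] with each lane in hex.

  t0: e2 8b 36 6d
  t1: 8b 8b e2 6d
  t2: 36 e2 00 6d

RES = [ 0x36  0xe2  0x00  0x6d ]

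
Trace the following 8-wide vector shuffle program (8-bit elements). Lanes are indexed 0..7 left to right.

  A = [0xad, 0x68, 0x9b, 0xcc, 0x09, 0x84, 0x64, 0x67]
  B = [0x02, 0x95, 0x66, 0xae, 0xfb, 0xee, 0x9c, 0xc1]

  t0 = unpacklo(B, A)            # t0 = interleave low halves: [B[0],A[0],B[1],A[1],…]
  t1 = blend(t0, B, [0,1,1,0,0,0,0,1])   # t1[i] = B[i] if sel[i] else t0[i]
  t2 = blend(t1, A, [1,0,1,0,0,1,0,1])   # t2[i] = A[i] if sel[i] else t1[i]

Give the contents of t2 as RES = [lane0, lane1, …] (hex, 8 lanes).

  t0: 02 ad 95 68 66 9b ae cc
  t1: 02 95 66 68 66 9b ae c1
  t2: ad 95 9b 68 66 84 ae 67

RES = [ 0xad  0x95  0x9b  0x68  0x66  0x84  0xae  0x67 ]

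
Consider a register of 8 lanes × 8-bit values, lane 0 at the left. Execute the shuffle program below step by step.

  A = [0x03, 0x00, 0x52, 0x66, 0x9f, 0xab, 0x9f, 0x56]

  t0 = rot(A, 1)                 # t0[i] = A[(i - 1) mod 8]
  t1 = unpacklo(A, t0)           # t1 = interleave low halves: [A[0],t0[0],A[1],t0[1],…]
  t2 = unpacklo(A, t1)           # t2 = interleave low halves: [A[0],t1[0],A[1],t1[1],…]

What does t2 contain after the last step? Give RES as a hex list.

t0 = [0x56, 0x03, 0x00, 0x52, 0x66, 0x9f, 0xab, 0x9f]
t1 = [0x03, 0x56, 0x00, 0x03, 0x52, 0x00, 0x66, 0x52]
t2 = [0x03, 0x03, 0x00, 0x56, 0x52, 0x00, 0x66, 0x03]

RES = [0x03, 0x03, 0x00, 0x56, 0x52, 0x00, 0x66, 0x03]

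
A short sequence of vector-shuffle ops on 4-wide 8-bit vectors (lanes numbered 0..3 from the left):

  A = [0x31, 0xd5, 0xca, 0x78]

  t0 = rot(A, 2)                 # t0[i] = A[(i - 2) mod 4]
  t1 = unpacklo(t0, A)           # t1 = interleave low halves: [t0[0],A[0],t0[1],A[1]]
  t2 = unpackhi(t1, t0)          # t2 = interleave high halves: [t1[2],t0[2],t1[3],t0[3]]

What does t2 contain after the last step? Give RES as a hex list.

t0 = [0xca, 0x78, 0x31, 0xd5]
t1 = [0xca, 0x31, 0x78, 0xd5]
t2 = [0x78, 0x31, 0xd5, 0xd5]

RES = [ 0x78  0x31  0xd5  0xd5 ]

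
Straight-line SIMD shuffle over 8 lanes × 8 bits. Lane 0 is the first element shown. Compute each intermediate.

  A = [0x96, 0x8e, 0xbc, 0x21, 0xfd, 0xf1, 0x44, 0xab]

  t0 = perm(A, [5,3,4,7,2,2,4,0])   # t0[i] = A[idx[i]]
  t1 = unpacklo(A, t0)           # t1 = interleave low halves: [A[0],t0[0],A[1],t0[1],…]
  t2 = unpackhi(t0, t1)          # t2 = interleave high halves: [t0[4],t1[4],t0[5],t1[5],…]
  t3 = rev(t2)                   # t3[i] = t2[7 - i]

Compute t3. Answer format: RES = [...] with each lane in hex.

t0 = [0xf1, 0x21, 0xfd, 0xab, 0xbc, 0xbc, 0xfd, 0x96]
t1 = [0x96, 0xf1, 0x8e, 0x21, 0xbc, 0xfd, 0x21, 0xab]
t2 = [0xbc, 0xbc, 0xbc, 0xfd, 0xfd, 0x21, 0x96, 0xab]
t3 = [0xab, 0x96, 0x21, 0xfd, 0xfd, 0xbc, 0xbc, 0xbc]

RES = [ 0xab  0x96  0x21  0xfd  0xfd  0xbc  0xbc  0xbc ]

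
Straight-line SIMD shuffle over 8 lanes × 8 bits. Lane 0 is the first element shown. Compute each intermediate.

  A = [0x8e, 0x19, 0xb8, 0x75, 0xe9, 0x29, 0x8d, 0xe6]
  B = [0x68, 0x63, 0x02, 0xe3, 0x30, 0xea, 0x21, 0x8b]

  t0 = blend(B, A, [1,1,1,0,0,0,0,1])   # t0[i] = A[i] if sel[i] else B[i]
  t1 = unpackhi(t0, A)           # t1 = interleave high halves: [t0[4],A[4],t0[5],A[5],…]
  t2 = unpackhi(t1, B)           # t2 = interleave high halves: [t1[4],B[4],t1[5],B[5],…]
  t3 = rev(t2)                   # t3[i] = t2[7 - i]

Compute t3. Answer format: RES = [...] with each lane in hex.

  t0: 8e 19 b8 e3 30 ea 21 e6
  t1: 30 e9 ea 29 21 8d e6 e6
  t2: 21 30 8d ea e6 21 e6 8b
  t3: 8b e6 21 e6 ea 8d 30 21

RES = [ 0x8b  0xe6  0x21  0xe6  0xea  0x8d  0x30  0x21 ]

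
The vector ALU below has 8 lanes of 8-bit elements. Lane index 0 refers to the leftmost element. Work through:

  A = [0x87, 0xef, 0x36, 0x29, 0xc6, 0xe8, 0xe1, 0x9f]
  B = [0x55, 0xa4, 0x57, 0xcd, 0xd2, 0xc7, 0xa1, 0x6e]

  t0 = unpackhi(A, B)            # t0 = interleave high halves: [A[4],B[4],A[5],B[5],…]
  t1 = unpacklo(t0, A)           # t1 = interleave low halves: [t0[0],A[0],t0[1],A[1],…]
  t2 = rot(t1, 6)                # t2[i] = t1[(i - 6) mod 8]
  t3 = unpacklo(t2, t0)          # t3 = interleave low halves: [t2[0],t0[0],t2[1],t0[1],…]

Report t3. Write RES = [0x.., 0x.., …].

RES = [0xd2, 0xc6, 0xef, 0xd2, 0xe8, 0xe8, 0x36, 0xc7]

→ t0 |c6|d2|e8|c7|e1|a1|9f|6e|
→ t1 |c6|87|d2|ef|e8|36|c7|29|
→ t2 |d2|ef|e8|36|c7|29|c6|87|
→ t3 |d2|c6|ef|d2|e8|e8|36|c7|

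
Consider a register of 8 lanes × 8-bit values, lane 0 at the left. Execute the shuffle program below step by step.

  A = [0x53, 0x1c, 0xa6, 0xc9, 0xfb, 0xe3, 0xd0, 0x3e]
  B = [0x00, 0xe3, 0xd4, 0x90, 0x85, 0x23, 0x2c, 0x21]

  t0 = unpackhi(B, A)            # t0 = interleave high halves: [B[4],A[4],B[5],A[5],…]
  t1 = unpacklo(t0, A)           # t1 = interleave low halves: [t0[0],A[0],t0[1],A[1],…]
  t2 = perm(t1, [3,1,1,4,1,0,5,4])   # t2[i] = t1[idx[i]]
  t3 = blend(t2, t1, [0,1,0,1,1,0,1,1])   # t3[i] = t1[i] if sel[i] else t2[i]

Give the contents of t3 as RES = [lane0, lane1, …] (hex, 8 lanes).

RES = [0x1c, 0x53, 0x53, 0x1c, 0x23, 0x85, 0xe3, 0xc9]

→ t0 |85|fb|23|e3|2c|d0|21|3e|
→ t1 |85|53|fb|1c|23|a6|e3|c9|
→ t2 |1c|53|53|23|53|85|a6|23|
→ t3 |1c|53|53|1c|23|85|e3|c9|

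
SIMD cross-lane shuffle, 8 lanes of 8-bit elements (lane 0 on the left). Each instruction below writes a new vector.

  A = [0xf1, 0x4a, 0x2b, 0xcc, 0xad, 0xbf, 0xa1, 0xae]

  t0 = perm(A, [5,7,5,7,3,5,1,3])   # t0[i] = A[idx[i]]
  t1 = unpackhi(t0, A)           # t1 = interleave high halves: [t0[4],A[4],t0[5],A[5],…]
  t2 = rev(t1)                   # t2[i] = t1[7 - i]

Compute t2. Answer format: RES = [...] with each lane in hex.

→ t0 |bf|ae|bf|ae|cc|bf|4a|cc|
→ t1 |cc|ad|bf|bf|4a|a1|cc|ae|
→ t2 |ae|cc|a1|4a|bf|bf|ad|cc|

RES = [ 0xae  0xcc  0xa1  0x4a  0xbf  0xbf  0xad  0xcc ]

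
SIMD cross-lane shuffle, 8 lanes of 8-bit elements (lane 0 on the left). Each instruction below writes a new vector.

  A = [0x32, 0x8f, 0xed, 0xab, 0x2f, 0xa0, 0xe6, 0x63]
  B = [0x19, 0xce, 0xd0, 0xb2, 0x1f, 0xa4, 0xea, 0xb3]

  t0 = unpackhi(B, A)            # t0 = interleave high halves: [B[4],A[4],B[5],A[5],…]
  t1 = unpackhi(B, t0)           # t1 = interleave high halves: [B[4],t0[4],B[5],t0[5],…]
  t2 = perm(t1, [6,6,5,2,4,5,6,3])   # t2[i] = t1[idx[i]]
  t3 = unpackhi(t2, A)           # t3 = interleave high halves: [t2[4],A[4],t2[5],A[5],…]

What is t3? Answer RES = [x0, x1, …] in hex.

RES = [ 0xea  0x2f  0xb3  0xa0  0xb3  0xe6  0xe6  0x63 ]

  t0: 1f 2f a4 a0 ea e6 b3 63
  t1: 1f ea a4 e6 ea b3 b3 63
  t2: b3 b3 b3 a4 ea b3 b3 e6
  t3: ea 2f b3 a0 b3 e6 e6 63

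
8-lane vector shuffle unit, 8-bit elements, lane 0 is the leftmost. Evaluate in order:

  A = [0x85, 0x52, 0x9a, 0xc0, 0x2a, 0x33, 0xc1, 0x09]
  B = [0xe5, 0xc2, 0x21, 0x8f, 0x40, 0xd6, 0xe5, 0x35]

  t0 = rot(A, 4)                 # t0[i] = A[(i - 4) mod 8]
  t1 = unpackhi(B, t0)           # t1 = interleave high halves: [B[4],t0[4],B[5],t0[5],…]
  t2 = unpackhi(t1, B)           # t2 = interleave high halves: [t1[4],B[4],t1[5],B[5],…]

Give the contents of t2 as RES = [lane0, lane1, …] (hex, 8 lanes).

RES = [0xe5, 0x40, 0x9a, 0xd6, 0x35, 0xe5, 0xc0, 0x35]

  t0: 2a 33 c1 09 85 52 9a c0
  t1: 40 85 d6 52 e5 9a 35 c0
  t2: e5 40 9a d6 35 e5 c0 35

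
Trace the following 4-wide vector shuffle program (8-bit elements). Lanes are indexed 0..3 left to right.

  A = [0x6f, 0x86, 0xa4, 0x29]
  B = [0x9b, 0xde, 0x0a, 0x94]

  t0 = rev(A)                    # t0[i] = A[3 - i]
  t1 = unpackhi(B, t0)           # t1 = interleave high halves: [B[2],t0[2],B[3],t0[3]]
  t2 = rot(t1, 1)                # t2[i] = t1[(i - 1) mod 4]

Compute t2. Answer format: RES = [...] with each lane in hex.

RES = [ 0x6f  0x0a  0x86  0x94 ]

t0 = [0x29, 0xa4, 0x86, 0x6f]
t1 = [0x0a, 0x86, 0x94, 0x6f]
t2 = [0x6f, 0x0a, 0x86, 0x94]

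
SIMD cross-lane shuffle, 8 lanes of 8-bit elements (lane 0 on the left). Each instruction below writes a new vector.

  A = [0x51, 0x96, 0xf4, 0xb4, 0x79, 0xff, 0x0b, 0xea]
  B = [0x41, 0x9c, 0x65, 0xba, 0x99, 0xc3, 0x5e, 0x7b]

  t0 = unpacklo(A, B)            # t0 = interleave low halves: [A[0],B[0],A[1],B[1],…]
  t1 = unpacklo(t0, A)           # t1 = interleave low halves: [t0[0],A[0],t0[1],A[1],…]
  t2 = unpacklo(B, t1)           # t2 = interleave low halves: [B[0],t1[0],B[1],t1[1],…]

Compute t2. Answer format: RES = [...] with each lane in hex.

RES = [ 0x41  0x51  0x9c  0x51  0x65  0x41  0xba  0x96 ]

  t0: 51 41 96 9c f4 65 b4 ba
  t1: 51 51 41 96 96 f4 9c b4
  t2: 41 51 9c 51 65 41 ba 96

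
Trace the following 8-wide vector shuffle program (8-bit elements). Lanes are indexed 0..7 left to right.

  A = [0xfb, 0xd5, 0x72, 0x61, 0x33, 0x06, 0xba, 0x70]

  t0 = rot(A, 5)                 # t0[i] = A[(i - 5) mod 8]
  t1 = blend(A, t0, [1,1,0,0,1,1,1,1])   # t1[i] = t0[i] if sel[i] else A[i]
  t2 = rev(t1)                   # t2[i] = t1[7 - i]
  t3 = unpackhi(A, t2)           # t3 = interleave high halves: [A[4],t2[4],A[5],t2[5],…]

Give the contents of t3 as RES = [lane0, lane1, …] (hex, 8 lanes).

RES = [0x33, 0x61, 0x06, 0x72, 0xba, 0x33, 0x70, 0x61]

→ t0 |61|33|06|ba|70|fb|d5|72|
→ t1 |61|33|72|61|70|fb|d5|72|
→ t2 |72|d5|fb|70|61|72|33|61|
→ t3 |33|61|06|72|ba|33|70|61|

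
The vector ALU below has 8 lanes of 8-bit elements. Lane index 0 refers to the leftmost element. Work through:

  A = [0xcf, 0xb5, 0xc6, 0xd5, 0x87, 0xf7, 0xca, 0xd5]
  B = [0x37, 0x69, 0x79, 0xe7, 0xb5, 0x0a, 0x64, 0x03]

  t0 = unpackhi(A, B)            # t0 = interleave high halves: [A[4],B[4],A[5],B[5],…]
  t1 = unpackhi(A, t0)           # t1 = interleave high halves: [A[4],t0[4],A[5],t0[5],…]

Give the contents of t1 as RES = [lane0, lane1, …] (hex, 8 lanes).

RES = [0x87, 0xca, 0xf7, 0x64, 0xca, 0xd5, 0xd5, 0x03]

→ t0 |87|b5|f7|0a|ca|64|d5|03|
→ t1 |87|ca|f7|64|ca|d5|d5|03|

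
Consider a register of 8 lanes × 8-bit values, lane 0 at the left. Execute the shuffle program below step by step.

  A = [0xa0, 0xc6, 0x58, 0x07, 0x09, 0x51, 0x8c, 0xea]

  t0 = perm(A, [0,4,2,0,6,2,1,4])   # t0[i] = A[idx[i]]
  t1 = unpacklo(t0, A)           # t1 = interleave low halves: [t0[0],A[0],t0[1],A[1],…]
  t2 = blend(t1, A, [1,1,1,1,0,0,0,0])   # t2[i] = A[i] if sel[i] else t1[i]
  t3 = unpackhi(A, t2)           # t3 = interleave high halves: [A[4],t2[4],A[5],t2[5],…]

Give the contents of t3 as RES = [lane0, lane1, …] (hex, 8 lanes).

RES = [ 0x09  0x58  0x51  0x58  0x8c  0xa0  0xea  0x07 ]

→ t0 |a0|09|58|a0|8c|58|c6|09|
→ t1 |a0|a0|09|c6|58|58|a0|07|
→ t2 |a0|c6|58|07|58|58|a0|07|
→ t3 |09|58|51|58|8c|a0|ea|07|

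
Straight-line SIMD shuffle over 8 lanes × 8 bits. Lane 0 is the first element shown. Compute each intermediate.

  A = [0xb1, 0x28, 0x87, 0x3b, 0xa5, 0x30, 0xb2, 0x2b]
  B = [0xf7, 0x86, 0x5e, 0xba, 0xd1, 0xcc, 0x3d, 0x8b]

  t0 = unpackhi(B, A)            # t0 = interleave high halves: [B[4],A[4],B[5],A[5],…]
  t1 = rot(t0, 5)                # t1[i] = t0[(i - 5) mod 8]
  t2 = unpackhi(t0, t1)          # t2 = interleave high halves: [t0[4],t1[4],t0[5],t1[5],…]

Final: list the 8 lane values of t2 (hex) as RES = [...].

RES = [ 0x3d  0x2b  0xb2  0xd1  0x8b  0xa5  0x2b  0xcc ]

→ t0 |d1|a5|cc|30|3d|b2|8b|2b|
→ t1 |30|3d|b2|8b|2b|d1|a5|cc|
→ t2 |3d|2b|b2|d1|8b|a5|2b|cc|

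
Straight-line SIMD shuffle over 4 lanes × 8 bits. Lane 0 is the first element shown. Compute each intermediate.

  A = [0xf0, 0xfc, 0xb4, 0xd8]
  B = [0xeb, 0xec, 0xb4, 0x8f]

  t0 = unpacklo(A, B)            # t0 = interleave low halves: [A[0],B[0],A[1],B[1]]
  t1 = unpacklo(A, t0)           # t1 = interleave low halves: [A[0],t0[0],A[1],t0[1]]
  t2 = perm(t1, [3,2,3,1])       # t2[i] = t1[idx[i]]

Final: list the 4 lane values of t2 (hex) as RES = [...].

t0 = [0xf0, 0xeb, 0xfc, 0xec]
t1 = [0xf0, 0xf0, 0xfc, 0xeb]
t2 = [0xeb, 0xfc, 0xeb, 0xf0]

RES = [ 0xeb  0xfc  0xeb  0xf0 ]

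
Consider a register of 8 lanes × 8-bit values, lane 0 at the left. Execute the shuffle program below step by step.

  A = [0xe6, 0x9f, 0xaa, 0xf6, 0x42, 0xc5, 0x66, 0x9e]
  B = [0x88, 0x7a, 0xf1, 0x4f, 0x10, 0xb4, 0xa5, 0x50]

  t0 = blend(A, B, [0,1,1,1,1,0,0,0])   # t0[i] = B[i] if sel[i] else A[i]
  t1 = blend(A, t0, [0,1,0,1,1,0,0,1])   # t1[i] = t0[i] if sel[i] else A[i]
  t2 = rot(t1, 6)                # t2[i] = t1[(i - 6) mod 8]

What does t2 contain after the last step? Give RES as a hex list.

  t0: e6 7a f1 4f 10 c5 66 9e
  t1: e6 7a aa 4f 10 c5 66 9e
  t2: aa 4f 10 c5 66 9e e6 7a

RES = [0xaa, 0x4f, 0x10, 0xc5, 0x66, 0x9e, 0xe6, 0x7a]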